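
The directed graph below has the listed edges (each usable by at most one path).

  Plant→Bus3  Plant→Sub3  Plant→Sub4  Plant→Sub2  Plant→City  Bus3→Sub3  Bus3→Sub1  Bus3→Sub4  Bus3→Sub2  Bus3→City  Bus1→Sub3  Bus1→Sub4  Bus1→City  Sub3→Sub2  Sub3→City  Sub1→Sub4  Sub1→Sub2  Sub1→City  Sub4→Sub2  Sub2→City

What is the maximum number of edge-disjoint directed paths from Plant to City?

4

Assign every edge capacity 1; by Menger, the answer equals the max flow.
Path Plant→City (+1); total 1.
Path Plant→Bus3→City (+1); total 2.
Path Plant→Sub3→City (+1); total 3.
Path Plant→Sub2→City (+1); total 4.
No residual Plant→City path; max flow = 4.
Certifying cut of size 4: {Plant→Bus3, Plant→City, Plant→Sub3, Sub2→City}.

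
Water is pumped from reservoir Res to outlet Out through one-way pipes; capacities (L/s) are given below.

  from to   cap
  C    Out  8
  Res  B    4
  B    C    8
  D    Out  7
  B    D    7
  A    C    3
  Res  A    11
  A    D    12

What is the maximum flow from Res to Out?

Augment Res→A→C→Out: bottleneck 3, flow now 3.
Augment Res→A→D→Out: bottleneck 7, flow now 10.
Augment Res→B→C→Out: bottleneck 4, flow now 14.
No augmenting path remains; maximum flow = 14.
In the residual graph, reachable from Res: {Res, A, D}.
Min-cut edges: Res→B (4), A→C (3), D→Out (7); capacity 4 + 3 + 7 = 14.
This cut is saturated, so no flow can exceed 14.

14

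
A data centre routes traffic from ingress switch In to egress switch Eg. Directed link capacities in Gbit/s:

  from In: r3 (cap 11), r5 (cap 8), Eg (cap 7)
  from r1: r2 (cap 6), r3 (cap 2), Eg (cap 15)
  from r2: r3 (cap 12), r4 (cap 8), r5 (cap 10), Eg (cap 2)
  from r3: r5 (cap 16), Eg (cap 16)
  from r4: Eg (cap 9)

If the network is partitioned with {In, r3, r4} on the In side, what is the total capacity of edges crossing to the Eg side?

Edges leaving {In, r3, r4}: In→r5 (8), In→Eg (7), r3→r5 (16), r3→Eg (16), r4→Eg (9).
Cut capacity = 8 + 7 + 16 + 16 + 9 = 56.

56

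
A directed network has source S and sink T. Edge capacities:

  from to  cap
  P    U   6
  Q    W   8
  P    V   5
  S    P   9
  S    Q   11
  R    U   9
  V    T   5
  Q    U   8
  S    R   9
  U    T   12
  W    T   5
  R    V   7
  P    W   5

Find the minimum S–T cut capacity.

Augment S→P→U→T: bottleneck 6, flow now 6.
Augment S→P→V→T: bottleneck 3, flow now 9.
Augment S→Q→U→T: bottleneck 6, flow now 15.
Augment S→Q→W→T: bottleneck 5, flow now 20.
Augment S→R→V→T: bottleneck 2, flow now 22.
No augmenting path remains; maximum flow = 22.
By max-flow min-cut, the minimum cut capacity equals the max flow.
In the residual graph, reachable from S: {S, P, Q, R, U, V, W}.
Min-cut edges: U→T (12), V→T (5), W→T (5); capacity 12 + 5 + 5 = 22.

22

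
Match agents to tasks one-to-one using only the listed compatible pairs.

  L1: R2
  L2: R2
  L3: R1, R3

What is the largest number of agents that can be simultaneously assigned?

Unit-capacity flow: source→left, listed edges, right→sink; max matching = max flow.
Augmenting path L1→R2 (+1); matched 1.
Augmenting path L3→R1 (+1); matched 2.
No augmenting path remains; maximum matching = 2.
König certificate: {L3, R2} is a vertex cover of size 2 (every listed pair touches it), so no matching can be larger.

2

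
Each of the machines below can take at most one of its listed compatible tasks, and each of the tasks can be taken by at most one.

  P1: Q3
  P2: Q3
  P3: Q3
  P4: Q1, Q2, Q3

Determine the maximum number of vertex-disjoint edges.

2

Unit-capacity flow: source→left, listed edges, right→sink; max matching = max flow.
Augmenting path P1→Q3 (+1); matched 1.
Augmenting path P4→Q1 (+1); matched 2.
No augmenting path remains; maximum matching = 2.
König certificate: {P4, Q3} is a vertex cover of size 2 (every listed pair touches it), so no matching can be larger.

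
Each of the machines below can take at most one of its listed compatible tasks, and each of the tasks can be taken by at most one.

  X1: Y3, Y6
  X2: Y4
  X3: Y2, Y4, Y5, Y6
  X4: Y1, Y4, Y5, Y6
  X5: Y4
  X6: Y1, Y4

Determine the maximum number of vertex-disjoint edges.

Unit-capacity flow: source→left, listed edges, right→sink; max matching = max flow.
Augmenting path X1→Y3 (+1); matched 1.
Augmenting path X2→Y4 (+1); matched 2.
Augmenting path X3→Y2 (+1); matched 3.
Augmenting path X4→Y1 (+1); matched 4.
Augmenting path X6→Y1→X4→Y5 (+1); matched 5.
No augmenting path remains; maximum matching = 5.
König certificate: {X1, X3, X4, X6, Y4} is a vertex cover of size 5 (every listed pair touches it), so no matching can be larger.

5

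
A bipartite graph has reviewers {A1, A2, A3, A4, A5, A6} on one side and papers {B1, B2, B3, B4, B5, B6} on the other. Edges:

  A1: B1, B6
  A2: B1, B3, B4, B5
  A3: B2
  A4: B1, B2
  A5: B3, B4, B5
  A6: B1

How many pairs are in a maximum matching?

5

Unit-capacity flow: source→left, listed edges, right→sink; max matching = max flow.
Augmenting path A1→B1 (+1); matched 1.
Augmenting path A2→B3 (+1); matched 2.
Augmenting path A3→B2 (+1); matched 3.
Augmenting path A5→B4 (+1); matched 4.
Augmenting path A4→B1→A1→B6 (+1); matched 5.
No augmenting path remains; maximum matching = 5.
König certificate: {A1, A2, A5, B1, B2} is a vertex cover of size 5 (every listed pair touches it), so no matching can be larger.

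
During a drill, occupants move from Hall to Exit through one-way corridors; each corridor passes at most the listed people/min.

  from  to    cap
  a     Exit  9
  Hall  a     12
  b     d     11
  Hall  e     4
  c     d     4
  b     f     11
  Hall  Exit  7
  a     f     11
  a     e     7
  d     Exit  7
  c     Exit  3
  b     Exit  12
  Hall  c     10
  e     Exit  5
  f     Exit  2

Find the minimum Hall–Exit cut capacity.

30

Augment Hall→Exit: bottleneck 7, flow now 7.
Augment Hall→a→Exit: bottleneck 9, flow now 16.
Augment Hall→c→Exit: bottleneck 3, flow now 19.
Augment Hall→e→Exit: bottleneck 4, flow now 23.
Augment Hall→a→e→Exit: bottleneck 1, flow now 24.
Augment Hall→a→f→Exit: bottleneck 2, flow now 26.
Augment Hall→c→d→Exit: bottleneck 4, flow now 30.
No augmenting path remains; maximum flow = 30.
By max-flow min-cut, the minimum cut capacity equals the max flow.
In the residual graph, reachable from Hall: {Hall, c}.
Min-cut edges: Hall→a (12), Hall→e (4), Hall→Exit (7), c→d (4), c→Exit (3); capacity 12 + 4 + 7 + 4 + 3 = 30.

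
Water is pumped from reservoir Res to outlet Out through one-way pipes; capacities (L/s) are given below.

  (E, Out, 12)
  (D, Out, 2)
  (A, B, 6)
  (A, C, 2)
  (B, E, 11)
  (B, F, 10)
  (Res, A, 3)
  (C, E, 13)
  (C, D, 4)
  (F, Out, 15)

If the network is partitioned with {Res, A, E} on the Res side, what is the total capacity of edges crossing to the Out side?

20

Edges leaving {Res, A, E}: A→B (6), A→C (2), E→Out (12).
Cut capacity = 6 + 2 + 12 = 20.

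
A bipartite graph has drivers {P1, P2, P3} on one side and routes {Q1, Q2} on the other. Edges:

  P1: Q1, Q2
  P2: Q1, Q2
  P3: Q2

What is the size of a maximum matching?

Unit-capacity flow: source→left, listed edges, right→sink; max matching = max flow.
Augmenting path P1→Q1 (+1); matched 1.
Augmenting path P2→Q2 (+1); matched 2.
No augmenting path remains; maximum matching = 2.
König certificate: {Q1, Q2} is a vertex cover of size 2 (every listed pair touches it), so no matching can be larger.

2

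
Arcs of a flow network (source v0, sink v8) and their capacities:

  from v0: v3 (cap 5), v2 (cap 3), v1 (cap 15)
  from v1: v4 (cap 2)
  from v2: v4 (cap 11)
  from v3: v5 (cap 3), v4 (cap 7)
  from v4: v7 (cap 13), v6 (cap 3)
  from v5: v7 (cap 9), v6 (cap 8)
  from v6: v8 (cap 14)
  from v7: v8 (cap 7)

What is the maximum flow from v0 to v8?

10

Augment v0→v1→v4→v6→v8: bottleneck 2, flow now 2.
Augment v0→v2→v4→v6→v8: bottleneck 1, flow now 3.
Augment v0→v2→v4→v7→v8: bottleneck 2, flow now 5.
Augment v0→v3→v4→v7→v8: bottleneck 5, flow now 10.
No augmenting path remains; maximum flow = 10.
In the residual graph, reachable from v0: {v0, v1}.
Min-cut edges: v0→v2 (3), v0→v3 (5), v1→v4 (2); capacity 3 + 5 + 2 = 10.
This cut is saturated, so no flow can exceed 10.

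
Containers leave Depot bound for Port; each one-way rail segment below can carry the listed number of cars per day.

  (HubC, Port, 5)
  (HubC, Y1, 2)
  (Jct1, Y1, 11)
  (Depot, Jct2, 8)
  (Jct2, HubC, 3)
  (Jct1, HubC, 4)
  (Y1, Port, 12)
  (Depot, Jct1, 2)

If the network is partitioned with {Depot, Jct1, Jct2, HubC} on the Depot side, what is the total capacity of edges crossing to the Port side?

18

Edges leaving {Depot, Jct1, Jct2, HubC}: Jct1→Y1 (11), HubC→Y1 (2), HubC→Port (5).
Cut capacity = 11 + 2 + 5 = 18.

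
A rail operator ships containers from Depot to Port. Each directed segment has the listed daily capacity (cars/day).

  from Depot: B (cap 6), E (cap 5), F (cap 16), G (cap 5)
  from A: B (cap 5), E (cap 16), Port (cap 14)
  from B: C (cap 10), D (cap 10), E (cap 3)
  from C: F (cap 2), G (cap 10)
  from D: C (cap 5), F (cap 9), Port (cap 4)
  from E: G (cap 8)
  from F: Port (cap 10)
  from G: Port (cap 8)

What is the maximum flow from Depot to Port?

Augment Depot→F→Port: bottleneck 10, flow now 10.
Augment Depot→G→Port: bottleneck 5, flow now 15.
Augment Depot→B→D→Port: bottleneck 4, flow now 19.
Augment Depot→E→G→Port: bottleneck 3, flow now 22.
No augmenting path remains; maximum flow = 22.
In the residual graph, reachable from Depot: {Depot, B, C, D, E, F, G}.
Min-cut edges: D→Port (4), F→Port (10), G→Port (8); capacity 4 + 10 + 8 = 22.
This cut is saturated, so no flow can exceed 22.

22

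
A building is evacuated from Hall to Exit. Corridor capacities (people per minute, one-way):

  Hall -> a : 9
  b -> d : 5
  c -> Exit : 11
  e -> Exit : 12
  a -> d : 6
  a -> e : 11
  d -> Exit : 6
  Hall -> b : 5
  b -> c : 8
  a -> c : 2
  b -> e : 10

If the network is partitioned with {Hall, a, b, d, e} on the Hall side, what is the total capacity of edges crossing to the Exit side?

28

Edges leaving {Hall, a, b, d, e}: a→c (2), b→c (8), d→Exit (6), e→Exit (12).
Cut capacity = 2 + 8 + 6 + 12 = 28.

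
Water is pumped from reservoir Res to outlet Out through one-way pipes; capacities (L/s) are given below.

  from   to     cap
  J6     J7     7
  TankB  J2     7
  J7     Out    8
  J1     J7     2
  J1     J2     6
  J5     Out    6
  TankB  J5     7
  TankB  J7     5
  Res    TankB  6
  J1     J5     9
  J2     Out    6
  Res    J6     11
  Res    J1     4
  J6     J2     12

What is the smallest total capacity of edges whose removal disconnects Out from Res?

20

Augment Res→TankB→J5→Out: bottleneck 6, flow now 6.
Augment Res→J6→J7→Out: bottleneck 7, flow now 13.
Augment Res→J6→J2→Out: bottleneck 4, flow now 17.
Augment Res→J1→J7→Out: bottleneck 1, flow now 18.
Augment Res→J1→J2→Out: bottleneck 2, flow now 20.
No augmenting path remains; maximum flow = 20.
By max-flow min-cut, the minimum cut capacity equals the max flow.
In the residual graph, reachable from Res: {Res, TankB, J6, J1, J5, J7, J2}.
Min-cut edges: J5→Out (6), J7→Out (8), J2→Out (6); capacity 6 + 8 + 6 = 20.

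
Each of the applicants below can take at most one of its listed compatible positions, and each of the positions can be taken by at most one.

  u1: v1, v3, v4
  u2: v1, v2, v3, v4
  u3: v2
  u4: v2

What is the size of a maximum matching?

Unit-capacity flow: source→left, listed edges, right→sink; max matching = max flow.
Augmenting path u1→v1 (+1); matched 1.
Augmenting path u2→v2 (+1); matched 2.
Augmenting path u3→v2→u2→v3 (+1); matched 3.
No augmenting path remains; maximum matching = 3.
König certificate: {u1, u2, v2} is a vertex cover of size 3 (every listed pair touches it), so no matching can be larger.

3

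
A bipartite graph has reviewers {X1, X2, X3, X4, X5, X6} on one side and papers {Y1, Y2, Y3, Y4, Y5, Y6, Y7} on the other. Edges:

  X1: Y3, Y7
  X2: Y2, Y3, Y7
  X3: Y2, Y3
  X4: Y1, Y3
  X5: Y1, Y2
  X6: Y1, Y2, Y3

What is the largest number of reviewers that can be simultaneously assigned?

Unit-capacity flow: source→left, listed edges, right→sink; max matching = max flow.
Augmenting path X1→Y3 (+1); matched 1.
Augmenting path X2→Y2 (+1); matched 2.
Augmenting path X4→Y1 (+1); matched 3.
Augmenting path X3→Y2→X2→Y7 (+1); matched 4.
No augmenting path remains; maximum matching = 4.
König certificate: {Y1, Y2, Y3, Y7} is a vertex cover of size 4 (every listed pair touches it), so no matching can be larger.

4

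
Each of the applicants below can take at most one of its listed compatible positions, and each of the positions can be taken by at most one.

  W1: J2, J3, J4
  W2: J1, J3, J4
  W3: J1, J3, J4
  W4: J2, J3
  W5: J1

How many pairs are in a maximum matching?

Unit-capacity flow: source→left, listed edges, right→sink; max matching = max flow.
Augmenting path W1→J2 (+1); matched 1.
Augmenting path W2→J1 (+1); matched 2.
Augmenting path W3→J3 (+1); matched 3.
Augmenting path W4→J2→W1→J4 (+1); matched 4.
No augmenting path remains; maximum matching = 4.
König certificate: {J1, J2, J3, J4} is a vertex cover of size 4 (every listed pair touches it), so no matching can be larger.

4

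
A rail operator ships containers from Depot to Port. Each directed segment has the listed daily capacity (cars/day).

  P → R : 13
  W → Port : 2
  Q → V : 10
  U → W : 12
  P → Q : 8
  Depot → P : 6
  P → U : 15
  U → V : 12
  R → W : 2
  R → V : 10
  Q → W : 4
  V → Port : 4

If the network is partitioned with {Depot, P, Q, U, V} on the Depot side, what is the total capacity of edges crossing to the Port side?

Edges leaving {Depot, P, Q, U, V}: P→R (13), Q→W (4), U→W (12), V→Port (4).
Cut capacity = 13 + 4 + 12 + 4 = 33.

33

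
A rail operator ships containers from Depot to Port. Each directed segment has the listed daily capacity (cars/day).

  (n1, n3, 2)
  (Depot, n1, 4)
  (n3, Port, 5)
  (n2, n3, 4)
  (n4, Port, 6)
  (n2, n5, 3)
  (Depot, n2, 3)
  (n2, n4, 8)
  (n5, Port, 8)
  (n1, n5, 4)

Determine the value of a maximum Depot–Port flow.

Augment Depot→n1→n3→Port: bottleneck 2, flow now 2.
Augment Depot→n1→n5→Port: bottleneck 2, flow now 4.
Augment Depot→n2→n3→Port: bottleneck 3, flow now 7.
No augmenting path remains; maximum flow = 7.
In the residual graph, reachable from Depot: {Depot}.
Min-cut edges: Depot→n1 (4), Depot→n2 (3); capacity 4 + 3 = 7.
This cut is saturated, so no flow can exceed 7.

7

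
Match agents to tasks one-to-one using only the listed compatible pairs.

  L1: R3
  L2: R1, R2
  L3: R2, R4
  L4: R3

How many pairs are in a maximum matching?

Unit-capacity flow: source→left, listed edges, right→sink; max matching = max flow.
Augmenting path L1→R3 (+1); matched 1.
Augmenting path L2→R1 (+1); matched 2.
Augmenting path L3→R2 (+1); matched 3.
No augmenting path remains; maximum matching = 3.
König certificate: {L2, L3, R3} is a vertex cover of size 3 (every listed pair touches it), so no matching can be larger.

3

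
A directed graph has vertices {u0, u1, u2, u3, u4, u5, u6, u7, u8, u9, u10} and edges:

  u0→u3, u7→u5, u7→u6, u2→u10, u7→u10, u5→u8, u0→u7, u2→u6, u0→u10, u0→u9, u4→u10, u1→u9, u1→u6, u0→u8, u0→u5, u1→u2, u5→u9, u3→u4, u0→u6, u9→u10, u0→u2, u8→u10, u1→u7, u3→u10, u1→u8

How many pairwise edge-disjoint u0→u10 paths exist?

6

Assign every edge capacity 1; by Menger, the answer equals the max flow.
Path u0→u10 (+1); total 1.
Path u0→u2→u10 (+1); total 2.
Path u0→u3→u10 (+1); total 3.
Path u0→u7→u10 (+1); total 4.
Path u0→u8→u10 (+1); total 5.
Path u0→u9→u10 (+1); total 6.
No residual u0→u10 path; max flow = 6.
Certifying cut of size 6: {u0→u10, u0→u2, u0→u3, u0→u7, u8→u10, u9→u10}.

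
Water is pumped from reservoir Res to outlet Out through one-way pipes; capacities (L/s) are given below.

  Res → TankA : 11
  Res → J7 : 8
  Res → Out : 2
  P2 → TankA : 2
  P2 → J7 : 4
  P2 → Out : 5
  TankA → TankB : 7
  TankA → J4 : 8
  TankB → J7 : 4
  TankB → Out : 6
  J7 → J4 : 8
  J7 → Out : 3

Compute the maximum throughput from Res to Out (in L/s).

11

Augment Res→Out: bottleneck 2, flow now 2.
Augment Res→J7→Out: bottleneck 3, flow now 5.
Augment Res→TankA→TankB→Out: bottleneck 6, flow now 11.
No augmenting path remains; maximum flow = 11.
In the residual graph, reachable from Res: {Res, TankA, TankB, J7, J4}.
Min-cut edges: Res→Out (2), TankB→Out (6), J7→Out (3); capacity 2 + 6 + 3 = 11.
This cut is saturated, so no flow can exceed 11.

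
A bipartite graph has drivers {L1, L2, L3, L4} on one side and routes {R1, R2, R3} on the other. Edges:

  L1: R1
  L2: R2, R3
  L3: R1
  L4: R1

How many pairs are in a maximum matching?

Unit-capacity flow: source→left, listed edges, right→sink; max matching = max flow.
Augmenting path L1→R1 (+1); matched 1.
Augmenting path L2→R2 (+1); matched 2.
No augmenting path remains; maximum matching = 2.
König certificate: {L2, R1} is a vertex cover of size 2 (every listed pair touches it), so no matching can be larger.

2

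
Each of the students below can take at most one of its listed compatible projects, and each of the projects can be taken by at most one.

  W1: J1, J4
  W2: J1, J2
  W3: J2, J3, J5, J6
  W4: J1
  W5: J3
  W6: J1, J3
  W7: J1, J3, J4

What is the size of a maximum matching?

Unit-capacity flow: source→left, listed edges, right→sink; max matching = max flow.
Augmenting path W1→J1 (+1); matched 1.
Augmenting path W2→J2 (+1); matched 2.
Augmenting path W3→J3 (+1); matched 3.
Augmenting path W7→J4 (+1); matched 4.
Augmenting path W5→J3→W3→J5 (+1); matched 5.
No augmenting path remains; maximum matching = 5.
König certificate: {W2, W3, J1, J3, J4} is a vertex cover of size 5 (every listed pair touches it), so no matching can be larger.

5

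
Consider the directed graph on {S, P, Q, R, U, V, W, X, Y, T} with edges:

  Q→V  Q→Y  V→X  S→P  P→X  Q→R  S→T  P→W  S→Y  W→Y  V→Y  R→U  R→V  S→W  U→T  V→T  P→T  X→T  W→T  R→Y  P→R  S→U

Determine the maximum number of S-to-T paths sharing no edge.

Assign every edge capacity 1; by Menger, the answer equals the max flow.
Path S→T (+1); total 1.
Path S→P→T (+1); total 2.
Path S→U→T (+1); total 3.
Path S→W→T (+1); total 4.
No residual S→T path; max flow = 4.
Certifying cut of size 4: {S→P, S→T, S→U, S→W}.

4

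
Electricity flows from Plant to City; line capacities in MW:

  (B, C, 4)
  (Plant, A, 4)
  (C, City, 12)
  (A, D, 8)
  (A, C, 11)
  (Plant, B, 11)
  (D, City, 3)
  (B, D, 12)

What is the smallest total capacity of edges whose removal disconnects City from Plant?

Augment Plant→A→C→City: bottleneck 4, flow now 4.
Augment Plant→B→C→City: bottleneck 4, flow now 8.
Augment Plant→B→D→City: bottleneck 3, flow now 11.
No augmenting path remains; maximum flow = 11.
By max-flow min-cut, the minimum cut capacity equals the max flow.
In the residual graph, reachable from Plant: {Plant, B, D}.
Min-cut edges: Plant→A (4), B→C (4), D→City (3); capacity 4 + 4 + 3 = 11.

11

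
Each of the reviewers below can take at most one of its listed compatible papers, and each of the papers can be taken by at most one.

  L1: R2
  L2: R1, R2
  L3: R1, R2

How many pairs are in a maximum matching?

2

Unit-capacity flow: source→left, listed edges, right→sink; max matching = max flow.
Augmenting path L1→R2 (+1); matched 1.
Augmenting path L2→R1 (+1); matched 2.
No augmenting path remains; maximum matching = 2.
König certificate: {R1, R2} is a vertex cover of size 2 (every listed pair touches it), so no matching can be larger.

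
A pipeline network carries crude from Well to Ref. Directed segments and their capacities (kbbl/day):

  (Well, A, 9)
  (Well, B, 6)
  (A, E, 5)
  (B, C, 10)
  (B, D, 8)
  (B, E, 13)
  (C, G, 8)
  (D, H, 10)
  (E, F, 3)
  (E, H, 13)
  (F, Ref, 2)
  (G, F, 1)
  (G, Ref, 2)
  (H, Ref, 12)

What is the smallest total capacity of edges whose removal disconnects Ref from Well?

Augment Well→A→E→F→Ref: bottleneck 2, flow now 2.
Augment Well→A→E→H→Ref: bottleneck 3, flow now 5.
Augment Well→B→C→G→Ref: bottleneck 2, flow now 7.
Augment Well→B→D→H→Ref: bottleneck 4, flow now 11.
No augmenting path remains; maximum flow = 11.
By max-flow min-cut, the minimum cut capacity equals the max flow.
In the residual graph, reachable from Well: {Well, A}.
Min-cut edges: Well→B (6), A→E (5); capacity 6 + 5 = 11.

11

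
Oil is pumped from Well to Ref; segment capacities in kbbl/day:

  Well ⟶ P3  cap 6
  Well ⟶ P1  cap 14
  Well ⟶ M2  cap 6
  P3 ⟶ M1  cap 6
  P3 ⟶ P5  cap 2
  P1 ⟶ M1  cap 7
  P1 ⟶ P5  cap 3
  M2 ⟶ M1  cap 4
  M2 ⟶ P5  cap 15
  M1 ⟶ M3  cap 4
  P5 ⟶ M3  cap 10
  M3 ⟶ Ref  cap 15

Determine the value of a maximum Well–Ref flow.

14

Augment Well→P3→M1→M3→Ref: bottleneck 4, flow now 4.
Augment Well→P3→P5→M3→Ref: bottleneck 2, flow now 6.
Augment Well→P1→P5→M3→Ref: bottleneck 3, flow now 9.
Augment Well→M2→P5→M3→Ref: bottleneck 5, flow now 14.
No augmenting path remains; maximum flow = 14.
In the residual graph, reachable from Well: {Well, P3, P1, M2, M1, P5}.
Min-cut edges: M1→M3 (4), P5→M3 (10); capacity 4 + 10 = 14.
This cut is saturated, so no flow can exceed 14.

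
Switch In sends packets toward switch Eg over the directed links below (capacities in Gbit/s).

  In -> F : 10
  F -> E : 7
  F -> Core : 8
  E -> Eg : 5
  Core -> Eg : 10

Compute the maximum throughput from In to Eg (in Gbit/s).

Augment In→F→E→Eg: bottleneck 5, flow now 5.
Augment In→F→Core→Eg: bottleneck 5, flow now 10.
No augmenting path remains; maximum flow = 10.
In the residual graph, reachable from In: {In}.
Min-cut edges: In→F (10); capacity 10 = 10.
This cut is saturated, so no flow can exceed 10.

10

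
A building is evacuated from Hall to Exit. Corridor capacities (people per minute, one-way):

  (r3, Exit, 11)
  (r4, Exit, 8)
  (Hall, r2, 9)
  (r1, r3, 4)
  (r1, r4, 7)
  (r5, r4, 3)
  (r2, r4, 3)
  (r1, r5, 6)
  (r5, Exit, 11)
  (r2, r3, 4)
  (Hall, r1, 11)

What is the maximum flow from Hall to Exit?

Augment Hall→r1→r3→Exit: bottleneck 4, flow now 4.
Augment Hall→r1→r4→Exit: bottleneck 7, flow now 11.
Augment Hall→r2→r3→Exit: bottleneck 4, flow now 15.
Augment Hall→r2→r4→Exit: bottleneck 1, flow now 16.
Augment Hall→r2→r4→r1→r5→Exit: bottleneck 2, flow now 18. (uses reverse residual edge)
No augmenting path remains; maximum flow = 18.
In the residual graph, reachable from Hall: {Hall, r2}.
Min-cut edges: Hall→r1 (11), r2→r3 (4), r2→r4 (3); capacity 11 + 4 + 3 = 18.
This cut is saturated, so no flow can exceed 18.

18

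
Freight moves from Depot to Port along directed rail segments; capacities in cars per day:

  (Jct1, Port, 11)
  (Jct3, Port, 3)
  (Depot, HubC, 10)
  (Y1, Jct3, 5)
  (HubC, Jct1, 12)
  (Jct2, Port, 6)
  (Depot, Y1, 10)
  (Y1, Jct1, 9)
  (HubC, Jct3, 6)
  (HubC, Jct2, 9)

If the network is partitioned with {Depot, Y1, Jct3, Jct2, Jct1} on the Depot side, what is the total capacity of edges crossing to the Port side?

Edges leaving {Depot, Y1, Jct3, Jct2, Jct1}: Depot→HubC (10), Jct3→Port (3), Jct2→Port (6), Jct1→Port (11).
Cut capacity = 10 + 3 + 6 + 11 = 30.

30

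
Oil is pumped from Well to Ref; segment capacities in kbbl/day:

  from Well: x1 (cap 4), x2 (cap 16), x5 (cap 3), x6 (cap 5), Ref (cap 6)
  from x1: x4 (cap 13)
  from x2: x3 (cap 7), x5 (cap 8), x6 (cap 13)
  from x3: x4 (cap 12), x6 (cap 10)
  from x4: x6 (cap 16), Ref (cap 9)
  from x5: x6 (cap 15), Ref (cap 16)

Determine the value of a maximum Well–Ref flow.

Augment Well→Ref: bottleneck 6, flow now 6.
Augment Well→x5→Ref: bottleneck 3, flow now 9.
Augment Well→x1→x4→Ref: bottleneck 4, flow now 13.
Augment Well→x2→x5→Ref: bottleneck 8, flow now 21.
Augment Well→x2→x3→x4→Ref: bottleneck 5, flow now 26.
No augmenting path remains; maximum flow = 26.
In the residual graph, reachable from Well: {Well, x1, x2, x3, x4, x6}.
Min-cut edges: Well→x5 (3), Well→Ref (6), x2→x5 (8), x4→Ref (9); capacity 3 + 6 + 8 + 9 = 26.
This cut is saturated, so no flow can exceed 26.

26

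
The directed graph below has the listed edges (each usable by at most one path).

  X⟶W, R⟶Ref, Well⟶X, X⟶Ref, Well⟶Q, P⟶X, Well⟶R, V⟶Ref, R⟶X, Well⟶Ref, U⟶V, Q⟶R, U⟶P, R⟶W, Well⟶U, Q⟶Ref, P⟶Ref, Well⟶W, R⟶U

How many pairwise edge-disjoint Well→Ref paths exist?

Assign every edge capacity 1; by Menger, the answer equals the max flow.
Path Well→Ref (+1); total 1.
Path Well→Q→Ref (+1); total 2.
Path Well→R→Ref (+1); total 3.
Path Well→X→Ref (+1); total 4.
Path Well→U→P→Ref (+1); total 5.
No residual Well→Ref path; max flow = 5.
Certifying cut of size 5: {Well→Q, Well→R, Well→Ref, Well→U, Well→X}.

5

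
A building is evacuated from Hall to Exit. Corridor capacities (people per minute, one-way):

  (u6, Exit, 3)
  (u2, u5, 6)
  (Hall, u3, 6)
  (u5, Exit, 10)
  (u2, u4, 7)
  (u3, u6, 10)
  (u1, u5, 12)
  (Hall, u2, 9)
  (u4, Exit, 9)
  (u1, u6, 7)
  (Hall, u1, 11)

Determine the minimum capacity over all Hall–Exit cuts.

Augment Hall→u1→u5→Exit: bottleneck 10, flow now 10.
Augment Hall→u1→u6→Exit: bottleneck 1, flow now 11.
Augment Hall→u2→u4→Exit: bottleneck 7, flow now 18.
Augment Hall→u3→u6→Exit: bottleneck 2, flow now 20.
No augmenting path remains; maximum flow = 20.
By max-flow min-cut, the minimum cut capacity equals the max flow.
In the residual graph, reachable from Hall: {Hall, u1, u2, u3, u5, u6}.
Min-cut edges: u2→u4 (7), u5→Exit (10), u6→Exit (3); capacity 7 + 10 + 3 = 20.

20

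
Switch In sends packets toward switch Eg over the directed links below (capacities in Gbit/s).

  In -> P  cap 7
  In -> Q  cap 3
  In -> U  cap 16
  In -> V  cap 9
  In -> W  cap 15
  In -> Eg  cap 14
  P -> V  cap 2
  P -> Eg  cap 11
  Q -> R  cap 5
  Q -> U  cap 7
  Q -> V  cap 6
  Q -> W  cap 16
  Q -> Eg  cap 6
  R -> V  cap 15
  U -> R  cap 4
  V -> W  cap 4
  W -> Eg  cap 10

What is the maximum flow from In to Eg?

Augment In→Eg: bottleneck 14, flow now 14.
Augment In→P→Eg: bottleneck 7, flow now 21.
Augment In→Q→Eg: bottleneck 3, flow now 24.
Augment In→W→Eg: bottleneck 10, flow now 34.
No augmenting path remains; maximum flow = 34.
In the residual graph, reachable from In: {In, R, U, V, W}.
Min-cut edges: In→P (7), In→Q (3), In→Eg (14), W→Eg (10); capacity 7 + 3 + 14 + 10 = 34.
This cut is saturated, so no flow can exceed 34.

34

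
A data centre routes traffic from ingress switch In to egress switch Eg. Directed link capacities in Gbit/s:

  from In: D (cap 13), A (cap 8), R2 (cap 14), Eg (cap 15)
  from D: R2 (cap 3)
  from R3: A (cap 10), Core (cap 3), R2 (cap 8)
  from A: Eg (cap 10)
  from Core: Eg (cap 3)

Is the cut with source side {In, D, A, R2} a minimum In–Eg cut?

No — its capacity is 25, but the minimum cut has capacity 23.

Given cut capacity: 15 + 10 = 25.
Augment In→Eg: bottleneck 15, flow now 15.
Augment In→A→Eg: bottleneck 8, flow now 23.
No augmenting path remains; maximum flow = 23.
In the residual graph, reachable from In: {In, D, R2}.
Min-cut edges: In→A (8), In→Eg (15); capacity 8 + 15 = 23.
Cut capacity 25 exceeds the max flow 23, so it is not minimum.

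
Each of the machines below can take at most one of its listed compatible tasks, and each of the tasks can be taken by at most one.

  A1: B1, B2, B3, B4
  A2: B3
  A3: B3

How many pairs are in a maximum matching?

2

Unit-capacity flow: source→left, listed edges, right→sink; max matching = max flow.
Augmenting path A1→B1 (+1); matched 1.
Augmenting path A2→B3 (+1); matched 2.
No augmenting path remains; maximum matching = 2.
König certificate: {A1, B3} is a vertex cover of size 2 (every listed pair touches it), so no matching can be larger.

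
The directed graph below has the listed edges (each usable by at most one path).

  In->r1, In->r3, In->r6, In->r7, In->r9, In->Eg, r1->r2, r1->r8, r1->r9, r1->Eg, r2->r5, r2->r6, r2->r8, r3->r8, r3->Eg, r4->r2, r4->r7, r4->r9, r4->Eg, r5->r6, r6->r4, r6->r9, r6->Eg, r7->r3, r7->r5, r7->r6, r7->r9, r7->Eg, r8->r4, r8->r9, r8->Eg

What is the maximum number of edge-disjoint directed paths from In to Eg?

5

Assign every edge capacity 1; by Menger, the answer equals the max flow.
Path In→Eg (+1); total 1.
Path In→r1→Eg (+1); total 2.
Path In→r3→Eg (+1); total 3.
Path In→r6→Eg (+1); total 4.
Path In→r7→Eg (+1); total 5.
No residual In→Eg path; max flow = 5.
Certifying cut of size 5: {In→Eg, In→r1, In→r3, In→r6, In→r7}.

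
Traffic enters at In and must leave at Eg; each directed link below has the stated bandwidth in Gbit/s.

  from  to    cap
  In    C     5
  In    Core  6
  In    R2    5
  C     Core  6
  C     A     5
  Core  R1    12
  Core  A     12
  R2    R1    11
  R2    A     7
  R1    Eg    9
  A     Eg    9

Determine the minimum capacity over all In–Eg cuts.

Augment In→C→A→Eg: bottleneck 5, flow now 5.
Augment In→Core→R1→Eg: bottleneck 6, flow now 11.
Augment In→R2→R1→Eg: bottleneck 3, flow now 14.
Augment In→R2→A→Eg: bottleneck 2, flow now 16.
No augmenting path remains; maximum flow = 16.
By max-flow min-cut, the minimum cut capacity equals the max flow.
In the residual graph, reachable from In: {In}.
Min-cut edges: In→C (5), In→Core (6), In→R2 (5); capacity 5 + 6 + 5 = 16.

16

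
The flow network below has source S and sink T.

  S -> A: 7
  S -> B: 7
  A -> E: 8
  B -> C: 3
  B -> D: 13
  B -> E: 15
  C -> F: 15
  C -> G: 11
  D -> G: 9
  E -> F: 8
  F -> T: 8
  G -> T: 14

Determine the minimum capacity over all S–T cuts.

14

Augment S→A→E→F→T: bottleneck 7, flow now 7.
Augment S→B→C→F→T: bottleneck 1, flow now 8.
Augment S→B→C→G→T: bottleneck 2, flow now 10.
Augment S→B→D→G→T: bottleneck 4, flow now 14.
No augmenting path remains; maximum flow = 14.
By max-flow min-cut, the minimum cut capacity equals the max flow.
In the residual graph, reachable from S: {S}.
Min-cut edges: S→A (7), S→B (7); capacity 7 + 7 = 14.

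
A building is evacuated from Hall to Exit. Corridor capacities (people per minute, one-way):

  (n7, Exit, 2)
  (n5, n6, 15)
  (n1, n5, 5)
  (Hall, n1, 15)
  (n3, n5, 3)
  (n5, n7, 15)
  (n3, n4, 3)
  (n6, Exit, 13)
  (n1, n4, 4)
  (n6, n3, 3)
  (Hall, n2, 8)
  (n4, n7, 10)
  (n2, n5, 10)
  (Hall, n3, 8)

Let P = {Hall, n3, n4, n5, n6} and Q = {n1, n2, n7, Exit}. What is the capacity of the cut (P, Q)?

61

Edges leaving {Hall, n3, n4, n5, n6}: Hall→n1 (15), Hall→n2 (8), n4→n7 (10), n5→n7 (15), n6→Exit (13).
Cut capacity = 15 + 8 + 10 + 15 + 13 = 61.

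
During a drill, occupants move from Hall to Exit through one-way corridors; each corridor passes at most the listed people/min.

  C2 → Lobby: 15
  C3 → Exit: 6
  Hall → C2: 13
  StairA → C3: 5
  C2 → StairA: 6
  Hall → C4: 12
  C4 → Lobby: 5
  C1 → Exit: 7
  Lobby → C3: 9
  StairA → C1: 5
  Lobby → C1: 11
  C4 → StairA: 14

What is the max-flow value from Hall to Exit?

Augment Hall→C4→Lobby→C3→Exit: bottleneck 5, flow now 5.
Augment Hall→C4→StairA→C3→Exit: bottleneck 1, flow now 6.
Augment Hall→C4→StairA→C1→Exit: bottleneck 5, flow now 11.
Augment Hall→C2→Lobby→C1→Exit: bottleneck 2, flow now 13.
No augmenting path remains; maximum flow = 13.
In the residual graph, reachable from Hall: {Hall, C4, C2, Lobby, StairA, C3, C1}.
Min-cut edges: C3→Exit (6), C1→Exit (7); capacity 6 + 7 = 13.
This cut is saturated, so no flow can exceed 13.

13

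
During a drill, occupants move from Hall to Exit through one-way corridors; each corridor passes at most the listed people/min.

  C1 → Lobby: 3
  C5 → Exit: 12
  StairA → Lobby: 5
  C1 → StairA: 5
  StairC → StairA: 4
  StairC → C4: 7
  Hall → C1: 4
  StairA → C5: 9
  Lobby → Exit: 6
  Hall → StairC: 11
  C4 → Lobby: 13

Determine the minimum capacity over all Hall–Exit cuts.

Augment Hall→C1→Lobby→Exit: bottleneck 3, flow now 3.
Augment Hall→C1→StairA→C5→Exit: bottleneck 1, flow now 4.
Augment Hall→StairC→C4→Lobby→Exit: bottleneck 3, flow now 7.
Augment Hall→StairC→StairA→C5→Exit: bottleneck 4, flow now 11.
Augment Hall→StairC→C4→Lobby→C1→StairA→C5→Exit: bottleneck 3, flow now 14. (uses reverse residual edge)
No augmenting path remains; maximum flow = 14.
By max-flow min-cut, the minimum cut capacity equals the max flow.
In the residual graph, reachable from Hall: {Hall, StairC, C4, Lobby}.
Min-cut edges: Hall→C1 (4), StairC→StairA (4), Lobby→Exit (6); capacity 4 + 4 + 6 = 14.

14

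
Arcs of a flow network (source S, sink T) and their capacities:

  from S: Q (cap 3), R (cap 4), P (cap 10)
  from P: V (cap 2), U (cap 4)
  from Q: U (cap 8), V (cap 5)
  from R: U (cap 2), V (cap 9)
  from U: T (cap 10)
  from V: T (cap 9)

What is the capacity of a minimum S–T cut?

13

Augment S→P→U→T: bottleneck 4, flow now 4.
Augment S→P→V→T: bottleneck 2, flow now 6.
Augment S→Q→U→T: bottleneck 3, flow now 9.
Augment S→R→U→T: bottleneck 2, flow now 11.
Augment S→R→V→T: bottleneck 2, flow now 13.
No augmenting path remains; maximum flow = 13.
By max-flow min-cut, the minimum cut capacity equals the max flow.
In the residual graph, reachable from S: {S, P}.
Min-cut edges: S→Q (3), S→R (4), P→U (4), P→V (2); capacity 3 + 4 + 4 + 2 = 13.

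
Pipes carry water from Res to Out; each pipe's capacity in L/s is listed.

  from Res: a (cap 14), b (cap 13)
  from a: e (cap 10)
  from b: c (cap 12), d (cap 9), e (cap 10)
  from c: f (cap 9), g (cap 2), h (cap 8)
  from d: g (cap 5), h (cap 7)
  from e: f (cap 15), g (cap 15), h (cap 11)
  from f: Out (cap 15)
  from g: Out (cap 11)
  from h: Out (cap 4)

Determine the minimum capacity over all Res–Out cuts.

23

Augment Res→a→e→f→Out: bottleneck 10, flow now 10.
Augment Res→b→c→f→Out: bottleneck 5, flow now 15.
Augment Res→b→c→g→Out: bottleneck 2, flow now 17.
Augment Res→b→c→h→Out: bottleneck 4, flow now 21.
Augment Res→b→d→g→Out: bottleneck 2, flow now 23.
No augmenting path remains; maximum flow = 23.
By max-flow min-cut, the minimum cut capacity equals the max flow.
In the residual graph, reachable from Res: {Res, a}.
Min-cut edges: Res→b (13), a→e (10); capacity 13 + 10 = 23.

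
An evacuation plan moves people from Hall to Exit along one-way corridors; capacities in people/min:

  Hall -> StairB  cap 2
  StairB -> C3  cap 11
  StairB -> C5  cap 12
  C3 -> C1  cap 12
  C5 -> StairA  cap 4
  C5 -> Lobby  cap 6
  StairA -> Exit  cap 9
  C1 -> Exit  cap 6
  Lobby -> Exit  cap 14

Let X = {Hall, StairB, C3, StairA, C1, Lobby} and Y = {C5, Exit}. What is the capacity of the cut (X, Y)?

Edges leaving {Hall, StairB, C3, StairA, C1, Lobby}: StairB→C5 (12), StairA→Exit (9), C1→Exit (6), Lobby→Exit (14).
Cut capacity = 12 + 9 + 6 + 14 = 41.

41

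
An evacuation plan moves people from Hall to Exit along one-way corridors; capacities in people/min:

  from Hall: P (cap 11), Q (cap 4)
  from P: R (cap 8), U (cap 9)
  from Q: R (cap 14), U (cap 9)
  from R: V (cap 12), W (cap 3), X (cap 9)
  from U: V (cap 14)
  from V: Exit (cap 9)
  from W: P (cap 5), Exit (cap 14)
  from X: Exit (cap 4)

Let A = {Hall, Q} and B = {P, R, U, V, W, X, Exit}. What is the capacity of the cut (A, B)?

34

Edges leaving {Hall, Q}: Hall→P (11), Q→R (14), Q→U (9).
Cut capacity = 11 + 14 + 9 = 34.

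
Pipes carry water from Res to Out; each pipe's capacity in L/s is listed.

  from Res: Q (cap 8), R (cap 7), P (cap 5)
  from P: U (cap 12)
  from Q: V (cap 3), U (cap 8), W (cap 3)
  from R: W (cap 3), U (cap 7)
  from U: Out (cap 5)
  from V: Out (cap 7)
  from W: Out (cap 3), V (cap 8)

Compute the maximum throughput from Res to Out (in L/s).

14

Augment Res→P→U→Out: bottleneck 5, flow now 5.
Augment Res→Q→V→Out: bottleneck 3, flow now 8.
Augment Res→Q→W→Out: bottleneck 3, flow now 11.
Augment Res→R→W→V→Out: bottleneck 3, flow now 14.
No augmenting path remains; maximum flow = 14.
In the residual graph, reachable from Res: {Res, P, Q, R, U}.
Min-cut edges: Q→V (3), Q→W (3), R→W (3), U→Out (5); capacity 3 + 3 + 3 + 5 = 14.
This cut is saturated, so no flow can exceed 14.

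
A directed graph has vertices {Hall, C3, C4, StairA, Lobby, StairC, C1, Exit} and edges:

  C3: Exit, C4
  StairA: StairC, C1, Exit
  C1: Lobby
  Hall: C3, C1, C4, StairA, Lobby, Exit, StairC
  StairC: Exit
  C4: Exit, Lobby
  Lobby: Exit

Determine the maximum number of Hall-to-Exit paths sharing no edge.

Assign every edge capacity 1; by Menger, the answer equals the max flow.
Path Hall→Exit (+1); total 1.
Path Hall→C3→Exit (+1); total 2.
Path Hall→C4→Exit (+1); total 3.
Path Hall→StairA→Exit (+1); total 4.
Path Hall→Lobby→Exit (+1); total 5.
Path Hall→StairC→Exit (+1); total 6.
No residual Hall→Exit path; max flow = 6.
Certifying cut of size 6: {Hall→C3, Hall→C4, Hall→Exit, Hall→StairA, Hall→StairC, Lobby→Exit}.

6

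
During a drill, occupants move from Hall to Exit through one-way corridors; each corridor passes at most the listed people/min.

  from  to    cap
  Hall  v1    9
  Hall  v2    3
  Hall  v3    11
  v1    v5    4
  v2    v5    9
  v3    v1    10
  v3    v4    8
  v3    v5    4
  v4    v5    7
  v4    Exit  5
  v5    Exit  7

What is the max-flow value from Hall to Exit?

Augment Hall→v1→v5→Exit: bottleneck 4, flow now 4.
Augment Hall→v2→v5→Exit: bottleneck 3, flow now 7.
Augment Hall→v3→v4→Exit: bottleneck 5, flow now 12.
No augmenting path remains; maximum flow = 12.
In the residual graph, reachable from Hall: {Hall, v1, v2, v3, v4, v5}.
Min-cut edges: v4→Exit (5), v5→Exit (7); capacity 5 + 7 = 12.
This cut is saturated, so no flow can exceed 12.

12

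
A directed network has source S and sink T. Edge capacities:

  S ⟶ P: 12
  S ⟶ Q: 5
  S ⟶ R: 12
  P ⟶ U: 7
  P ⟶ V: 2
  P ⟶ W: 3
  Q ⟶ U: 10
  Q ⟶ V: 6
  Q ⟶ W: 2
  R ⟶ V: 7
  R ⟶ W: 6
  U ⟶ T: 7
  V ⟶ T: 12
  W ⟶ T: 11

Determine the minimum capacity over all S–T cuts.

Augment S→P→U→T: bottleneck 7, flow now 7.
Augment S→P→V→T: bottleneck 2, flow now 9.
Augment S→P→W→T: bottleneck 3, flow now 12.
Augment S→Q→V→T: bottleneck 5, flow now 17.
Augment S→R→V→T: bottleneck 5, flow now 22.
Augment S→R→W→T: bottleneck 6, flow now 28.
Augment S→R→V→Q→W→T: bottleneck 1, flow now 29. (uses reverse residual edge)
No augmenting path remains; maximum flow = 29.
By max-flow min-cut, the minimum cut capacity equals the max flow.
In the residual graph, reachable from S: {S}.
Min-cut edges: S→P (12), S→Q (5), S→R (12); capacity 12 + 5 + 12 = 29.

29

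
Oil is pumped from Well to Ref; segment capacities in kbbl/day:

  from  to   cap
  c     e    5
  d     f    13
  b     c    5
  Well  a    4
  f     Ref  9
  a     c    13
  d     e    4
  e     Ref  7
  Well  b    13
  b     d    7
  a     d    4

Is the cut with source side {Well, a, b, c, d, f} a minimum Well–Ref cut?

Given cut capacity: 5 + 4 + 9 = 18.
Augment Well→a→c→e→Ref: bottleneck 4, flow now 4.
Augment Well→b→c→e→Ref: bottleneck 1, flow now 5.
Augment Well→b→d→e→Ref: bottleneck 2, flow now 7.
Augment Well→b→d→f→Ref: bottleneck 5, flow now 12.
Augment Well→b→c→a→d→f→Ref: bottleneck 4, flow now 16. (uses reverse residual edge)
No augmenting path remains; maximum flow = 16.
In the residual graph, reachable from Well: {Well, b}.
Min-cut edges: Well→a (4), b→c (5), b→d (7); capacity 4 + 5 + 7 = 16.
Cut capacity 18 exceeds the max flow 16, so it is not minimum.

No — its capacity is 18, but the minimum cut has capacity 16.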